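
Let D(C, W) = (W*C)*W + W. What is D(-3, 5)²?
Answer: 4900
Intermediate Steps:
D(C, W) = W + C*W² (D(C, W) = (C*W)*W + W = C*W² + W = W + C*W²)
D(-3, 5)² = (5*(1 - 3*5))² = (5*(1 - 15))² = (5*(-14))² = (-70)² = 4900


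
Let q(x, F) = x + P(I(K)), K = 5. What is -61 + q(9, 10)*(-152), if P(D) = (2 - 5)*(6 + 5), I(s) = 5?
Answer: 3587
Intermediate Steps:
P(D) = -33 (P(D) = -3*11 = -33)
q(x, F) = -33 + x (q(x, F) = x - 33 = -33 + x)
-61 + q(9, 10)*(-152) = -61 + (-33 + 9)*(-152) = -61 - 24*(-152) = -61 + 3648 = 3587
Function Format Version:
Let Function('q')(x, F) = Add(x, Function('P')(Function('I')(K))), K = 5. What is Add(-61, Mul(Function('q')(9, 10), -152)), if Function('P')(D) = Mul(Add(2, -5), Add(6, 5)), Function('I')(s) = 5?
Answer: 3587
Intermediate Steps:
Function('P')(D) = -33 (Function('P')(D) = Mul(-3, 11) = -33)
Function('q')(x, F) = Add(-33, x) (Function('q')(x, F) = Add(x, -33) = Add(-33, x))
Add(-61, Mul(Function('q')(9, 10), -152)) = Add(-61, Mul(Add(-33, 9), -152)) = Add(-61, Mul(-24, -152)) = Add(-61, 3648) = 3587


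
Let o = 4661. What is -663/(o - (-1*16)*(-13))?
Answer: -663/4453 ≈ -0.14889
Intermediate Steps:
-663/(o - (-1*16)*(-13)) = -663/(4661 - (-1*16)*(-13)) = -663/(4661 - (-16)*(-13)) = -663/(4661 - 1*208) = -663/(4661 - 208) = -663/4453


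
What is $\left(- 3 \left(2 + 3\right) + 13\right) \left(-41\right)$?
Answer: $82$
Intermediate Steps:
$\left(- 3 \left(2 + 3\right) + 13\right) \left(-41\right) = \left(\left(-3\right) 5 + 13\right) \left(-41\right) = \left(-15 + 13\right) \left(-41\right) = \left(-2\right) \left(-41\right) = 82$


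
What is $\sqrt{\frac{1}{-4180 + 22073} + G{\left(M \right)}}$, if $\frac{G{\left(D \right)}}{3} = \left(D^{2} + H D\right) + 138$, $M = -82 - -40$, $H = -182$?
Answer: $\frac{\sqrt{9168726318355}}{17893} \approx 169.23$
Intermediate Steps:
$M = -42$ ($M = -82 + 40 = -42$)
$G{\left(D \right)} = 414 - 546 D + 3 D^{2}$ ($G{\left(D \right)} = 3 \left(\left(D^{2} - 182 D\right) + 138\right) = 3 \left(138 + D^{2} - 182 D\right) = 414 - 546 D + 3 D^{2}$)
$\sqrt{\frac{1}{-4180 + 22073} + G{\left(M \right)}} = \sqrt{\frac{1}{-4180 + 22073} + \left(414 - -22932 + 3 \left(-42\right)^{2}\right)} = \sqrt{\frac{1}{17893} + \left(414 + 22932 + 3 \cdot 1764\right)} = \sqrt{\frac{1}{17893} + \left(414 + 22932 + 5292\right)} = \sqrt{\frac{1}{17893} + 28638} = \sqrt{\frac{512419735}{17893}} = \frac{\sqrt{9168726318355}}{17893}$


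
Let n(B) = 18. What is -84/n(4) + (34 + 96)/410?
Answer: -535/123 ≈ -4.3496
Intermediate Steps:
-84/n(4) + (34 + 96)/410 = -84/18 + (34 + 96)/410 = -84*1/18 + 130*(1/410) = -14/3 + 13/41 = -535/123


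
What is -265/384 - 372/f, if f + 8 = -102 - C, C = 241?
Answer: 5537/14976 ≈ 0.36972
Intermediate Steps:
f = -351 (f = -8 + (-102 - 1*241) = -8 + (-102 - 241) = -8 - 343 = -351)
-265/384 - 372/f = -265/384 - 372/(-351) = -265*1/384 - 372*(-1/351) = -265/384 + 124/117 = 5537/14976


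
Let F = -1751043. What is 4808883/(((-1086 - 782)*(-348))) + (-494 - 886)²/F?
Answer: 798064337041/126476668528 ≈ 6.3100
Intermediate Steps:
4808883/(((-1086 - 782)*(-348))) + (-494 - 886)²/F = 4808883/(((-1086 - 782)*(-348))) + (-494 - 886)²/(-1751043) = 4808883/((-1868*(-348))) + (-1380)²*(-1/1751043) = 4808883/650064 + 1904400*(-1/1751043) = 4808883*(1/650064) - 634800/583681 = 1602961/216688 - 634800/583681 = 798064337041/126476668528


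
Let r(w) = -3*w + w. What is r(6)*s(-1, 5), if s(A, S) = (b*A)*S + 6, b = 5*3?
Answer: 828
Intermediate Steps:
b = 15
s(A, S) = 6 + 15*A*S (s(A, S) = (15*A)*S + 6 = 15*A*S + 6 = 6 + 15*A*S)
r(w) = -2*w
r(6)*s(-1, 5) = (-2*6)*(6 + 15*(-1)*5) = -12*(6 - 75) = -12*(-69) = 828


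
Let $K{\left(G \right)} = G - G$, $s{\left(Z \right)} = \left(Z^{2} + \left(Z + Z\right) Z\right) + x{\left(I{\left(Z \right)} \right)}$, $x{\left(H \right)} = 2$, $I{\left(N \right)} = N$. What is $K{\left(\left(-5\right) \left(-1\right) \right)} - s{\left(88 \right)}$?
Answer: $-23234$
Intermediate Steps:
$s{\left(Z \right)} = 2 + 3 Z^{2}$ ($s{\left(Z \right)} = \left(Z^{2} + \left(Z + Z\right) Z\right) + 2 = \left(Z^{2} + 2 Z Z\right) + 2 = \left(Z^{2} + 2 Z^{2}\right) + 2 = 3 Z^{2} + 2 = 2 + 3 Z^{2}$)
$K{\left(G \right)} = 0$
$K{\left(\left(-5\right) \left(-1\right) \right)} - s{\left(88 \right)} = 0 - \left(2 + 3 \cdot 88^{2}\right) = 0 - \left(2 + 3 \cdot 7744\right) = 0 - \left(2 + 23232\right) = 0 - 23234 = -23234$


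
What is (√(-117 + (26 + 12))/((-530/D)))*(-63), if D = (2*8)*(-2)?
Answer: -1008*I*√79/265 ≈ -33.809*I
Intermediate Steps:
D = -32 (D = 16*(-2) = -32)
(√(-117 + (26 + 12))/((-530/D)))*(-63) = (√(-117 + (26 + 12))/((-530/(-32))))*(-63) = (√(-117 + 38)/((-530*(-1/32))))*(-63) = (√(-79)/(265/16))*(-63) = ((I*√79)*(16/265))*(-63) = (16*I*√79/265)*(-63) = -1008*I*√79/265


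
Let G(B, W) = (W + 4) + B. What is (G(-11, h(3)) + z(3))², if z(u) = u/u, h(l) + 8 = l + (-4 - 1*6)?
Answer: 441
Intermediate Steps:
h(l) = -18 + l (h(l) = -8 + (l + (-4 - 1*6)) = -8 + (l + (-4 - 6)) = -8 + (l - 10) = -8 + (-10 + l) = -18 + l)
z(u) = 1
G(B, W) = 4 + B + W (G(B, W) = (4 + W) + B = 4 + B + W)
(G(-11, h(3)) + z(3))² = ((4 - 11 + (-18 + 3)) + 1)² = ((4 - 11 - 15) + 1)² = (-22 + 1)² = (-21)² = 441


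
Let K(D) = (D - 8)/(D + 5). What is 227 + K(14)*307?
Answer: 6155/19 ≈ 323.95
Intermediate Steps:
K(D) = (-8 + D)/(5 + D)
227 + K(14)*307 = 227 + ((-8 + 14)/(5 + 14))*307 = 227 + (6/19)*307 = 227 + 1842/19 = 6155/19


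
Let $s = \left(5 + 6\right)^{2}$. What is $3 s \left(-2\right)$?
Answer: $-726$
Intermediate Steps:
$s = 121$ ($s = 11^{2} = 121$)
$3 s \left(-2\right) = 3 \cdot 121 \left(-2\right) = 363 \left(-2\right) = -726$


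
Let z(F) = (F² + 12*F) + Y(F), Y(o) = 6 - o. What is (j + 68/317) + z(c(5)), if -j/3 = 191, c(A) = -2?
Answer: -185377/317 ≈ -584.79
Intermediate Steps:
j = -573 (j = -3*191 = -573)
z(F) = 6 + F² + 11*F (z(F) = (F² + 12*F) + (6 - F) = 6 + F² + 11*F)
(j + 68/317) + z(c(5)) = (-573 + 68/317) + (6 + (-2)² + 11*(-2)) = (-573 + 68*(1/317)) + (6 + 4 - 22) = (-573 + 68/317) - 12 = -181573/317 - 12 = -185377/317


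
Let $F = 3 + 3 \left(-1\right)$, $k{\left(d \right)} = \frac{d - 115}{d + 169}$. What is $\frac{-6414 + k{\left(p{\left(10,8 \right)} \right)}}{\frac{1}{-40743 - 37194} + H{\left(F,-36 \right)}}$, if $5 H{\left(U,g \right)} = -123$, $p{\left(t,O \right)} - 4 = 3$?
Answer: $\frac{109985863455}{421795264} \approx 260.76$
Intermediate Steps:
$p{\left(t,O \right)} = 7$ ($p{\left(t,O \right)} = 4 + 3 = 7$)
$k{\left(d \right)} = \frac{-115 + d}{169 + d}$
$F = 0$ ($F = 3 - 3 = 0$)
$H{\left(U,g \right)} = - \frac{123}{5}$ ($H{\left(U,g \right)} = \frac{1}{5} \left(-123\right) = - \frac{123}{5}$)
$\frac{-6414 + k{\left(p{\left(10,8 \right)} \right)}}{\frac{1}{-40743 - 37194} + H{\left(F,-36 \right)}} = \frac{-6414 + \frac{-115 + 7}{169 + 7}}{\frac{1}{-40743 - 37194} - \frac{123}{5}} = \frac{-6414 + \frac{1}{176} \left(-108\right)}{\frac{1}{-77937} - \frac{123}{5}} = \frac{-6414 + \frac{1}{176} \left(-108\right)}{- \frac{1}{77937} - \frac{123}{5}} = \frac{-6414 - \frac{27}{44}}{- \frac{9586256}{389685}} = \left(- \frac{282243}{44}\right) \left(- \frac{389685}{9586256}\right) = \frac{109985863455}{421795264}$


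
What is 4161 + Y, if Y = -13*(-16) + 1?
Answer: 4370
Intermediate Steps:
Y = 209 (Y = 208 + 1 = 209)
4161 + Y = 4161 + 209 = 4370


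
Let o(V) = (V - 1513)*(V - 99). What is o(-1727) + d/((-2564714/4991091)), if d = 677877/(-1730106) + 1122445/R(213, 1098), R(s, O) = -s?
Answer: 29636536169053673669/5000684486628 ≈ 5.9265e+6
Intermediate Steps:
d = -215788135219/40945842 (d = 677877/(-1730106) + 1122445/((-1*213)) = 677877*(-1/1730106) + 1122445/(-213) = -225959/576702 + 1122445*(-1/213) = -225959/576702 - 1122445/213 = -215788135219/40945842 ≈ -5270.1)
o(V) = (-1513 + V)*(-99 + V)
o(-1727) + d/((-2564714/4991091)) = (149787 + (-1727)² - 1612*(-1727)) - 215788135219/(40945842*((-2564714/4991091))) = (149787 + 2982529 + 2783924) - 215788135219/(40945842*((-2564714*1/4991091))) = 5916240 - 215788135219/(40945842*(-2564714/4991091)) = 5916240 - 215788135219/40945842*(-4991091/2564714) = 5916240 + 51286581885634949/5000684486628 = 29636536169053673669/5000684486628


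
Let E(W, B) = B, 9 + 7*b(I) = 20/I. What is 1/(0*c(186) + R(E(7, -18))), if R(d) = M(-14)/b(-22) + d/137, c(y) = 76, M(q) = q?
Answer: 14933/145724 ≈ 0.10247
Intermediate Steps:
b(I) = -9/7 + 20/(7*I) (b(I) = -9/7 + (20/I)/7 = -9/7 + 20/(7*I))
R(d) = 1078/109 + d/137 (R(d) = -14*(-154/(20 - 9*(-22))) + d/137 = -14*(-154/(20 + 198)) + d*(1/137) = -14/((⅐)*(-1/22)*218) + d/137 = -14/(-109/77) + d/137 = -14*(-77/109) + d/137 = 1078/109 + d/137)
1/(0*c(186) + R(E(7, -18))) = 1/(0*76 + (1078/109 + (1/137)*(-18))) = 1/(0 + (1078/109 - 18/137)) = 1/(0 + 145724/14933) = 1/(145724/14933) = 14933/145724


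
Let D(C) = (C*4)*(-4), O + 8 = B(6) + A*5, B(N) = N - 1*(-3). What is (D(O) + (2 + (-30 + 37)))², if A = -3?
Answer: 54289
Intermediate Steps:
B(N) = 3 + N (B(N) = N + 3 = 3 + N)
O = -14 (O = -8 + ((3 + 6) - 3*5) = -8 + (9 - 15) = -8 - 6 = -14)
D(C) = -16*C (D(C) = (4*C)*(-4) = -16*C)
(D(O) + (2 + (-30 + 37)))² = (-16*(-14) + (2 + (-30 + 37)))² = (224 + (2 + 7))² = (224 + 9)² = 233² = 54289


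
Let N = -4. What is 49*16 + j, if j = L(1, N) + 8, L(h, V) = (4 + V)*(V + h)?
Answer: 792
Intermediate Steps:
j = 8 (j = ((-4)² + 4*(-4) + 4*1 - 4*1) + 8 = (16 - 16 + 4 - 4) + 8 = 0 + 8 = 8)
49*16 + j = 49*16 + 8 = 784 + 8 = 792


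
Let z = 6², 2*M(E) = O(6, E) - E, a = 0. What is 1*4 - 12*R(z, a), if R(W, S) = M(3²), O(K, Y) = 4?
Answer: 34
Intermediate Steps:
M(E) = 2 - E/2 (M(E) = (4 - E)/2 = 2 - E/2)
z = 36
R(W, S) = -5/2 (R(W, S) = 2 - ½*3² = 2 - ½*9 = 2 - 9/2 = -5/2)
1*4 - 12*R(z, a) = 1*4 - 12*(-5/2) = 4 + 30 = 34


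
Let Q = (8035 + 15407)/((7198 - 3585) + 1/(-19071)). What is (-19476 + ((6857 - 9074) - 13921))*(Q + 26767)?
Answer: -32850133429907092/34451761 ≈ -9.5351e+8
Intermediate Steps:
Q = 223531191/34451761 (Q = 23442/(3613 - 1/19071) = 23442/(68903522/19071) = 23442*(19071/68903522) = 223531191/34451761 ≈ 6.4882)
(-19476 + ((6857 - 9074) - 13921))*(Q + 26767) = (-19476 + ((6857 - 9074) - 13921))*(223531191/34451761 + 26767) = (-19476 + (-2217 - 13921))*(922393817878/34451761) = (-19476 - 16138)*(922393817878/34451761) = -35614*922393817878/34451761 = -32850133429907092/34451761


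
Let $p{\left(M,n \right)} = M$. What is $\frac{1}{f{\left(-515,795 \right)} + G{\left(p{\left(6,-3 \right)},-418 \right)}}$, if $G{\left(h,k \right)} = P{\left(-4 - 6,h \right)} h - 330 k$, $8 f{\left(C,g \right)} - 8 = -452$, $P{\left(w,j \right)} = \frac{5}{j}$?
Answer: $\frac{2}{275779} \approx 7.2522 \cdot 10^{-6}$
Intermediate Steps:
$f{\left(C,g \right)} = - \frac{111}{2}$ ($f{\left(C,g \right)} = 1 + \frac{1}{8} \left(-452\right) = 1 - \frac{113}{2} = - \frac{111}{2}$)
$G{\left(h,k \right)} = 5 - 330 k$ ($G{\left(h,k \right)} = \frac{5}{h} h - 330 k = 5 - 330 k$)
$\frac{1}{f{\left(-515,795 \right)} + G{\left(p{\left(6,-3 \right)},-418 \right)}} = \frac{1}{- \frac{111}{2} + \left(5 - -137940\right)} = \frac{1}{- \frac{111}{2} + \left(5 + 137940\right)} = \frac{1}{- \frac{111}{2} + 137945} = \frac{1}{\frac{275779}{2}} = \frac{2}{275779}$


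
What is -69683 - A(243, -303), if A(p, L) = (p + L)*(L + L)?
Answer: -106043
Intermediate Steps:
A(p, L) = 2*L*(L + p) (A(p, L) = (L + p)*(2*L) = 2*L*(L + p))
-69683 - A(243, -303) = -69683 - 2*(-303)*(-303 + 243) = -69683 - 2*(-303)*(-60) = -69683 - 1*36360 = -69683 - 36360 = -106043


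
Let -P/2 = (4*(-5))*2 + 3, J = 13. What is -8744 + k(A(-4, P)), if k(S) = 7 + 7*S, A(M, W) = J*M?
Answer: -9101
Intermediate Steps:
P = 74 (P = -2*((4*(-5))*2 + 3) = -2*(-20*2 + 3) = -2*(-40 + 3) = -2*(-37) = 74)
A(M, W) = 13*M
-8744 + k(A(-4, P)) = -8744 + (7 + 7*(13*(-4))) = -8744 + (7 + 7*(-52)) = -8744 + (7 - 364) = -8744 - 357 = -9101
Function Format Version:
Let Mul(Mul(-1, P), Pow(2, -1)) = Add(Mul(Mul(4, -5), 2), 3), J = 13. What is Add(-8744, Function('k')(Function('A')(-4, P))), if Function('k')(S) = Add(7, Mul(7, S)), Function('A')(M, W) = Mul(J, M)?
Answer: -9101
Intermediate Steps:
P = 74 (P = Mul(-2, Add(Mul(Mul(4, -5), 2), 3)) = Mul(-2, Add(Mul(-20, 2), 3)) = Mul(-2, Add(-40, 3)) = Mul(-2, -37) = 74)
Function('A')(M, W) = Mul(13, M)
Add(-8744, Function('k')(Function('A')(-4, P))) = Add(-8744, Add(7, Mul(7, Mul(13, -4)))) = Add(-8744, Add(7, Mul(7, -52))) = Add(-8744, Add(7, -364)) = Add(-8744, -357) = -9101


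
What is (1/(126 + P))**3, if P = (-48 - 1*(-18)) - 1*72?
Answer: 1/13824 ≈ 7.2338e-5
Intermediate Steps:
P = -102 (P = (-48 + 18) - 72 = -30 - 72 = -102)
(1/(126 + P))**3 = (1/(126 - 102))**3 = (1/24)**3 = 1/13824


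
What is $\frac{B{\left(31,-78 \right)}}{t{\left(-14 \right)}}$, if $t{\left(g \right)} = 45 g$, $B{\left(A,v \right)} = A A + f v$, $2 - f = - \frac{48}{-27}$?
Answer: $- \frac{2831}{1890} \approx -1.4979$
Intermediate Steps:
$f = \frac{2}{9}$ ($f = 2 - - \frac{48}{-27} = 2 - \left(-48\right) \left(- \frac{1}{27}\right) = 2 - \frac{16}{9} = \frac{2}{9} \approx 0.22222$)
$B{\left(A,v \right)} = A^{2} + \frac{2 v}{9}$ ($B{\left(A,v \right)} = A A + \frac{2 v}{9} = A^{2} + \frac{2 v}{9}$)
$\frac{B{\left(31,-78 \right)}}{t{\left(-14 \right)}} = \frac{31^{2} + \frac{2}{9} \left(-78\right)}{45 \left(-14\right)} = \frac{961 - \frac{52}{3}}{-630} = \frac{2831}{3} \left(- \frac{1}{630}\right) = - \frac{2831}{1890}$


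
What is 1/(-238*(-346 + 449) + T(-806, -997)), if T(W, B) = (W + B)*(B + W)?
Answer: 1/3226295 ≈ 3.0995e-7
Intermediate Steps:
T(W, B) = (B + W)² (T(W, B) = (B + W)*(B + W) = (B + W)²)
1/(-238*(-346 + 449) + T(-806, -997)) = 1/(-238*(-346 + 449) + (-997 - 806)²) = 1/(-238*103 + (-1803)²) = 1/(-24514 + 3250809) = 1/3226295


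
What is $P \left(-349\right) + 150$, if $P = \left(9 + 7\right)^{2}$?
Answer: $-89194$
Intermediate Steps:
$P = 256$ ($P = 16^{2} = 256$)
$P \left(-349\right) + 150 = 256 \left(-349\right) + 150 = -89344 + 150 = -89194$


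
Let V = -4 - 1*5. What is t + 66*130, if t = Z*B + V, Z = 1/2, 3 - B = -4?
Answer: 17149/2 ≈ 8574.5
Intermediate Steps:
B = 7 (B = 3 - 1*(-4) = 3 + 4 = 7)
V = -9 (V = -4 - 5 = -9)
Z = ½ ≈ 0.50000
t = -11/2 (t = (½)*7 - 9 = 7/2 - 9 = -11/2 ≈ -5.5000)
t + 66*130 = -11/2 + 66*130 = -11/2 + 8580 = 17149/2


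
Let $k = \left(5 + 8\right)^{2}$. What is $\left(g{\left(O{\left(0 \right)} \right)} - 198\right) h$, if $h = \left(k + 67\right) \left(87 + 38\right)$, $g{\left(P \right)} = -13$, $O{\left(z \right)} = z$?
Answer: $-6224500$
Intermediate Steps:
$k = 169$ ($k = 13^{2} = 169$)
$h = 29500$ ($h = \left(169 + 67\right) \left(87 + 38\right) = 236 \cdot 125 = 29500$)
$\left(g{\left(O{\left(0 \right)} \right)} - 198\right) h = \left(-13 - 198\right) 29500 = \left(-211\right) 29500 = -6224500$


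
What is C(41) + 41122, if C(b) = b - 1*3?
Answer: 41160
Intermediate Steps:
C(b) = -3 + b (C(b) = b - 3 = -3 + b)
C(41) + 41122 = (-3 + 41) + 41122 = 38 + 41122 = 41160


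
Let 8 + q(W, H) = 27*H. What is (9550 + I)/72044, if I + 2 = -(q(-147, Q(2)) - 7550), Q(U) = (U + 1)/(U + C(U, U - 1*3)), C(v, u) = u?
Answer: 17025/72044 ≈ 0.23631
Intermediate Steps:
Q(U) = (1 + U)/(-3 + 2*U) (Q(U) = (U + 1)/(U + (U - 1*3)) = (1 + U)/(U + (U - 3)) = (1 + U)/(U + (-3 + U)) = (1 + U)/(-3 + 2*U))
q(W, H) = -8 + 27*H
I = 7475 (I = -2 - ((-8 + 27*((1 + 2)/(-3 + 2*2))) - 7550) = -2 - ((-8 + 27*(3/(-3 + 4))) - 7550) = -2 - ((-8 + 27*(3/1)) - 7550) = -2 - ((-8 + 27*(1*3)) - 7550) = -2 - ((-8 + 27*3) - 7550) = -2 - ((-8 + 81) - 7550) = -2 - (73 - 7550) = -2 - 1*(-7477) = -2 + 7477 = 7475)
(9550 + I)/72044 = (9550 + 7475)/72044 = 17025*(1/72044) = 17025/72044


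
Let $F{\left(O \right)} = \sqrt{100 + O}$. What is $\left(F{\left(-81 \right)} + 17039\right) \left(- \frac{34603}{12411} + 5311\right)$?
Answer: $\frac{1122533034502}{12411} + \frac{65880218 \sqrt{19}}{12411} \approx 9.047 \cdot 10^{7}$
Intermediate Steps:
$\left(F{\left(-81 \right)} + 17039\right) \left(- \frac{34603}{12411} + 5311\right) = \left(\sqrt{100 - 81} + 17039\right) \left(- \frac{34603}{12411} + 5311\right) = \left(\sqrt{19} + 17039\right) \left(\left(-34603\right) \frac{1}{12411} + 5311\right) = \left(17039 + \sqrt{19}\right) \left(- \frac{34603}{12411} + 5311\right) = \left(17039 + \sqrt{19}\right) \frac{65880218}{12411} = \frac{1122533034502}{12411} + \frac{65880218 \sqrt{19}}{12411}$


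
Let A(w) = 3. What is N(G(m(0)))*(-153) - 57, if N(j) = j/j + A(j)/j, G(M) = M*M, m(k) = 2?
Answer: -1299/4 ≈ -324.75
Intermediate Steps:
G(M) = M²
N(j) = 1 + 3/j (N(j) = j/j + 3/j = 1 + 3/j)
N(G(m(0)))*(-153) - 57 = ((3 + 2²)/(2²))*(-153) - 57 = ((3 + 4)/4)*(-153) - 57 = ((¼)*7)*(-153) - 57 = (7/4)*(-153) - 57 = -1071/4 - 57 = -1299/4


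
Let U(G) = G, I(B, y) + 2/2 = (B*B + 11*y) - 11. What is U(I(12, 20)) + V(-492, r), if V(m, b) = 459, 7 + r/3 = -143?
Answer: 811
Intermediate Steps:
r = -450 (r = -21 + 3*(-143) = -21 - 429 = -450)
I(B, y) = -12 + B**2 + 11*y (I(B, y) = -1 + ((B*B + 11*y) - 11) = -1 + ((B**2 + 11*y) - 11) = -1 + (-11 + B**2 + 11*y) = -12 + B**2 + 11*y)
U(I(12, 20)) + V(-492, r) = (-12 + 12**2 + 11*20) + 459 = (-12 + 144 + 220) + 459 = 352 + 459 = 811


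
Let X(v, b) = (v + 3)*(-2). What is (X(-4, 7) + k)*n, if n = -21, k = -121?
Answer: 2499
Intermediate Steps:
X(v, b) = -6 - 2*v (X(v, b) = (3 + v)*(-2) = -6 - 2*v)
(X(-4, 7) + k)*n = ((-6 - 2*(-4)) - 121)*(-21) = ((-6 + 8) - 121)*(-21) = (2 - 121)*(-21) = -119*(-21) = 2499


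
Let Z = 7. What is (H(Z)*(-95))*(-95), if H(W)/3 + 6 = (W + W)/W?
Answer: -108300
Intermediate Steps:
H(W) = -12 (H(W) = -18 + 3*((W + W)/W) = -18 + 3*((2*W)/W) = -18 + 3*2 = -18 + 6 = -12)
(H(Z)*(-95))*(-95) = -12*(-95)*(-95) = 1140*(-95) = -108300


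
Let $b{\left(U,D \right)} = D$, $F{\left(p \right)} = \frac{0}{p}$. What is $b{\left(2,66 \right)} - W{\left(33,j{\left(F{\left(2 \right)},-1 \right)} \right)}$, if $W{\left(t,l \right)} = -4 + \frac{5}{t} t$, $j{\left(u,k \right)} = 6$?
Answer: $65$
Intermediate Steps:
$F{\left(p \right)} = 0$
$W{\left(t,l \right)} = 1$ ($W{\left(t,l \right)} = -4 + 5 = 1$)
$b{\left(2,66 \right)} - W{\left(33,j{\left(F{\left(2 \right)},-1 \right)} \right)} = 66 - 1 = 65$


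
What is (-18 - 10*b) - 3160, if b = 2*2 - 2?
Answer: -3198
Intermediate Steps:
b = 2 (b = 4 - 2 = 2)
(-18 - 10*b) - 3160 = (-18 - 10*2) - 3160 = (-18 - 20) - 3160 = -38 - 3160 = -3198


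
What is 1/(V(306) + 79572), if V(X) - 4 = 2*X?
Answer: 1/80188 ≈ 1.2471e-5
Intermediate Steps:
V(X) = 4 + 2*X
1/(V(306) + 79572) = 1/((4 + 2*306) + 79572) = 1/((4 + 612) + 79572) = 1/(616 + 79572) = 1/80188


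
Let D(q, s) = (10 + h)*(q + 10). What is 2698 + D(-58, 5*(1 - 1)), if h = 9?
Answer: 1786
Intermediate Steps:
D(q, s) = 190 + 19*q (D(q, s) = (10 + 9)*(q + 10) = 19*(10 + q) = 190 + 19*q)
2698 + D(-58, 5*(1 - 1)) = 2698 + (190 + 19*(-58)) = 2698 + (190 - 1102) = 2698 - 912 = 1786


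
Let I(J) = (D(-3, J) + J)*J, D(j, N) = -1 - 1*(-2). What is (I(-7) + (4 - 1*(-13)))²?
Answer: 3481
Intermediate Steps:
D(j, N) = 1 (D(j, N) = -1 + 2 = 1)
I(J) = J*(1 + J) (I(J) = (1 + J)*J = J*(1 + J))
(I(-7) + (4 - 1*(-13)))² = (-7*(1 - 7) + (4 - 1*(-13)))² = (-7*(-6) + (4 + 13))² = (42 + 17)² = 59² = 3481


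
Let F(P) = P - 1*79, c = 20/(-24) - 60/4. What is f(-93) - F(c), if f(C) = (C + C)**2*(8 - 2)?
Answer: 1246025/6 ≈ 2.0767e+5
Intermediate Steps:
f(C) = 24*C**2 (f(C) = (2*C)**2*6 = (4*C**2)*6 = 24*C**2)
c = -95/6 (c = 20*(-1/24) - 60*1/4 = -5/6 - 15 = -95/6 ≈ -15.833)
F(P) = -79 + P (F(P) = P - 79 = -79 + P)
f(-93) - F(c) = 24*(-93)**2 - (-79 - 95/6) = 24*8649 - 1*(-569/6) = 207576 + 569/6 = 1246025/6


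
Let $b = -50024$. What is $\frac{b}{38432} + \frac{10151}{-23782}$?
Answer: $- \frac{98737125}{57124364} \approx -1.7285$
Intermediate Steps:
$\frac{b}{38432} + \frac{10151}{-23782} = - \frac{50024}{38432} + \frac{10151}{-23782} = \left(-50024\right) \frac{1}{38432} + 10151 \left(- \frac{1}{23782}\right) = - \frac{6253}{4804} - \frac{10151}{23782} = - \frac{98737125}{57124364}$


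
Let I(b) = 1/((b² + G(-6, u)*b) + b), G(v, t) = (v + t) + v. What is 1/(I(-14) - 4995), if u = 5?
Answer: -280/1398599 ≈ -0.00020020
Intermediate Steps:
G(v, t) = t + 2*v (G(v, t) = (t + v) + v = t + 2*v)
I(b) = 1/(b² - 6*b) (I(b) = 1/((b² + (5 + 2*(-6))*b) + b) = 1/((b² + (5 - 12)*b) + b) = 1/((b² - 7*b) + b) = 1/(b² - 6*b))
1/(I(-14) - 4995) = 1/(1/((-14)*(-6 - 14)) - 4995) = 1/(-1/14/(-20) - 4995) = 1/(-1/14*(-1/20) - 4995) = 1/(1/280 - 4995) = 1/(-1398599/280) = -280/1398599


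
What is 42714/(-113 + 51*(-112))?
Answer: -42714/5825 ≈ -7.3329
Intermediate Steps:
42714/(-113 + 51*(-112)) = 42714/(-113 - 5712) = 42714/(-5825) = 42714*(-1/5825) = -42714/5825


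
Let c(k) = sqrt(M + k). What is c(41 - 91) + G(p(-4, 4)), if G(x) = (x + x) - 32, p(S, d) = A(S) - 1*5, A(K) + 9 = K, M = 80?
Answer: -68 + sqrt(30) ≈ -62.523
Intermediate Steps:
A(K) = -9 + K
c(k) = sqrt(80 + k)
p(S, d) = -14 + S (p(S, d) = (-9 + S) - 1*5 = (-9 + S) - 5 = -14 + S)
G(x) = -32 + 2*x (G(x) = 2*x - 32 = -32 + 2*x)
c(41 - 91) + G(p(-4, 4)) = sqrt(80 + (41 - 91)) + (-32 + 2*(-14 - 4)) = sqrt(80 - 50) + (-32 + 2*(-18)) = sqrt(30) + (-32 - 36) = sqrt(30) - 68 = -68 + sqrt(30)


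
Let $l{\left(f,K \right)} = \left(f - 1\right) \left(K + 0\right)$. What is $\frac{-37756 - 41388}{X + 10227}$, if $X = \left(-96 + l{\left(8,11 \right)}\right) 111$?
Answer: $- \frac{39572}{4059} \approx -9.7492$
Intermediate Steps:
$l{\left(f,K \right)} = K \left(-1 + f\right)$ ($l{\left(f,K \right)} = \left(-1 + f\right) K = K \left(-1 + f\right)$)
$X = -2109$ ($X = \left(-96 + 11 \left(-1 + 8\right)\right) 111 = \left(-96 + 11 \cdot 7\right) 111 = \left(-96 + 77\right) 111 = \left(-19\right) 111 = -2109$)
$\frac{-37756 - 41388}{X + 10227} = \frac{-37756 - 41388}{-2109 + 10227} = - \frac{79144}{8118} = \left(-79144\right) \frac{1}{8118} = - \frac{39572}{4059}$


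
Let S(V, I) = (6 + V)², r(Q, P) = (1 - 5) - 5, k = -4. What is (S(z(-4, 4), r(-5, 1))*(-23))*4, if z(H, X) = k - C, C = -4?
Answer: -3312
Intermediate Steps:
r(Q, P) = -9 (r(Q, P) = -4 - 5 = -9)
z(H, X) = 0 (z(H, X) = -4 - 1*(-4) = -4 + 4 = 0)
(S(z(-4, 4), r(-5, 1))*(-23))*4 = ((6 + 0)²*(-23))*4 = (6²*(-23))*4 = (36*(-23))*4 = -828*4 = -3312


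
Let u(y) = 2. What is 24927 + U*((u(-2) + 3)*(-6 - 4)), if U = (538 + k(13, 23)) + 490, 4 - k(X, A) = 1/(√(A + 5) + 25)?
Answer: -15922531/597 - 100*√7/597 ≈ -26671.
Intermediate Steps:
k(X, A) = 4 - 1/(25 + √(5 + A)) (k(X, A) = 4 - 1/(√(A + 5) + 25) = 4 - 1/(√(5 + A) + 25) = 4 - 1/(25 + √(5 + A)))
U = 1028 + (99 + 8*√7)/(25 + 2*√7) (U = (538 + (99 + 4*√(5 + 23))/(25 + √(5 + 23))) + 490 = (538 + (99 + 4*√28)/(25 + √28)) + 490 = (538 + (99 + 4*(2*√7))/(25 + 2*√7)) + 490 = (538 + (99 + 8*√7)/(25 + 2*√7)) + 490 = 1028 + (99 + 8*√7)/(25 + 2*√7) ≈ 1032.0)
24927 + U*((u(-2) + 3)*(-6 - 4)) = 24927 + (616079/597 + 2*√7/597)*((2 + 3)*(-6 - 4)) = 24927 + (616079/597 + 2*√7/597)*(5*(-10)) = 24927 + (616079/597 + 2*√7/597)*(-50) = 24927 + (-30803950/597 - 100*√7/597) = -15922531/597 - 100*√7/597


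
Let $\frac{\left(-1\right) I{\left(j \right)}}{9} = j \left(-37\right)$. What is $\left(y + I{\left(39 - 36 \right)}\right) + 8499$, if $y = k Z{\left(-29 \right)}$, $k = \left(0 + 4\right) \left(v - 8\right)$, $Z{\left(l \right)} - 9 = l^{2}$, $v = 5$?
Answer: $-702$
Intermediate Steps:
$Z{\left(l \right)} = 9 + l^{2}$
$k = -12$ ($k = \left(0 + 4\right) \left(5 - 8\right) = 4 \left(-3\right) = -12$)
$I{\left(j \right)} = 333 j$ ($I{\left(j \right)} = - 9 j \left(-37\right) = - 9 \left(- 37 j\right) = 333 j$)
$y = -10200$ ($y = - 12 \left(9 + \left(-29\right)^{2}\right) = - 12 \left(9 + 841\right) = \left(-12\right) 850 = -10200$)
$\left(y + I{\left(39 - 36 \right)}\right) + 8499 = \left(-10200 + 333 \left(39 - 36\right)\right) + 8499 = \left(-10200 + 333 \cdot 3\right) + 8499 = \left(-10200 + 999\right) + 8499 = -9201 + 8499 = -702$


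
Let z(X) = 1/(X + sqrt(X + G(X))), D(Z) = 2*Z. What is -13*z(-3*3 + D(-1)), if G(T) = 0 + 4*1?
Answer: 143/128 + 13*I*sqrt(7)/128 ≈ 1.1172 + 0.26871*I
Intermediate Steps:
G(T) = 4 (G(T) = 0 + 4 = 4)
z(X) = 1/(X + sqrt(4 + X)) (z(X) = 1/(X + sqrt(X + 4)) = 1/(X + sqrt(4 + X)))
-13*z(-3*3 + D(-1)) = -13/((-3*3 + 2*(-1)) + sqrt(4 + (-3*3 + 2*(-1)))) = -13/((-9 - 2) + sqrt(4 + (-9 - 2))) = -13/(-11 + sqrt(4 - 11)) = -13/(-11 + sqrt(-7)) = -13/(-11 + I*sqrt(7))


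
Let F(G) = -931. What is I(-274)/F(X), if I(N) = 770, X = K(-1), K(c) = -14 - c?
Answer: -110/133 ≈ -0.82707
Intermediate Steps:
X = -13 (X = -14 - 1*(-1) = -14 + 1 = -13)
I(-274)/F(X) = 770/(-931) = 770*(-1/931) = -110/133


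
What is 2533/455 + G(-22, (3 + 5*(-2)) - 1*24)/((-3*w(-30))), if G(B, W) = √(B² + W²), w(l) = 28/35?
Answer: 2533/455 - 85*√5/12 ≈ -10.272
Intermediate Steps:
w(l) = ⅘ (w(l) = 28*(1/35) = ⅘)
2533/455 + G(-22, (3 + 5*(-2)) - 1*24)/((-3*w(-30))) = 2533/455 + √((-22)² + ((3 + 5*(-2)) - 1*24)²)/((-3*⅘)) = 2533*(1/455) + √(484 + ((3 - 10) - 24)²)/(-12/5) = 2533/455 + √(484 + (-7 - 24)²)*(-5/12) = 2533/455 + √(484 + (-31)²)*(-5/12) = 2533/455 + √(484 + 961)*(-5/12) = 2533/455 + √1445*(-5/12) = 2533/455 + (17*√5)*(-5/12) = 2533/455 - 85*√5/12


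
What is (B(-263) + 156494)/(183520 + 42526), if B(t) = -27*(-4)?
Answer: 78301/113023 ≈ 0.69279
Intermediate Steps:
B(t) = 108
(B(-263) + 156494)/(183520 + 42526) = (108 + 156494)/(183520 + 42526) = 156602/226046 = 156602*(1/226046) = 78301/113023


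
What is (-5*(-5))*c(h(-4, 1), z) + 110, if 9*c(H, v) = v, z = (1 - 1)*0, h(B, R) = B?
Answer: 110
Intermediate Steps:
z = 0 (z = 0*0 = 0)
c(H, v) = v/9
(-5*(-5))*c(h(-4, 1), z) + 110 = (-5*(-5))*((1/9)*0) + 110 = 25*0 + 110 = 0 + 110 = 110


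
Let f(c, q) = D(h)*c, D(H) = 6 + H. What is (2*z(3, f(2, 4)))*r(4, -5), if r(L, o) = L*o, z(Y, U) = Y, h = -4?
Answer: -120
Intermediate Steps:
f(c, q) = 2*c (f(c, q) = (6 - 4)*c = 2*c)
(2*z(3, f(2, 4)))*r(4, -5) = (2*3)*(4*(-5)) = 6*(-20) = -120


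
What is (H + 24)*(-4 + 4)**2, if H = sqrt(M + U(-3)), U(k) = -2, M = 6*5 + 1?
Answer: 0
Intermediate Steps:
M = 31 (M = 30 + 1 = 31)
H = sqrt(29) (H = sqrt(31 - 2) = sqrt(29) ≈ 5.3852)
(H + 24)*(-4 + 4)**2 = (sqrt(29) + 24)*(-4 + 4)**2 = (24 + sqrt(29))*0**2 = (24 + sqrt(29))*0 = 0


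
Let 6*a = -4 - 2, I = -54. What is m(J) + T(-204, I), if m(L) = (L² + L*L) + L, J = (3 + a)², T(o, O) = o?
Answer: -168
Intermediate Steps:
a = -1 (a = (-4 - 2)/6 = (⅙)*(-6) = -1)
J = 4 (J = (3 - 1)² = 2² = 4)
m(L) = L + 2*L² (m(L) = (L² + L²) + L = 2*L² + L = L + 2*L²)
m(J) + T(-204, I) = 4*(1 + 2*4) - 204 = 4*(1 + 8) - 204 = 4*9 - 204 = 36 - 204 = -168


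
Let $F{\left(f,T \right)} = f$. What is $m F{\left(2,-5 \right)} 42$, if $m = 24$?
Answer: $2016$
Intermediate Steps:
$m F{\left(2,-5 \right)} 42 = 24 \cdot 2 \cdot 42 = 48 \cdot 42 = 2016$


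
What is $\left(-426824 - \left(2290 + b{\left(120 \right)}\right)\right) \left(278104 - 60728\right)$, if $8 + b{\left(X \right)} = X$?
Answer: $-93303430976$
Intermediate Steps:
$b{\left(X \right)} = -8 + X$
$\left(-426824 - \left(2290 + b{\left(120 \right)}\right)\right) \left(278104 - 60728\right) = \left(-426824 + \left(\left(\left(51223 - 79995\right) + 26482\right) - \left(-8 + 120\right)\right)\right) \left(278104 - 60728\right) = \left(-426824 + \left(\left(-28772 + 26482\right) - 112\right)\right) 217376 = \left(-426824 - 2402\right) 217376 = \left(-429226\right) 217376 = -93303430976$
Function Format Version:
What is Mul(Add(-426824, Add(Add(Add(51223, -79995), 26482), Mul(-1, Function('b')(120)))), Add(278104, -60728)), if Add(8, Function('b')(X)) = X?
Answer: -93303430976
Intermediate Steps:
Function('b')(X) = Add(-8, X)
Mul(Add(-426824, Add(Add(Add(51223, -79995), 26482), Mul(-1, Function('b')(120)))), Add(278104, -60728)) = Mul(Add(-426824, Add(Add(Add(51223, -79995), 26482), Mul(-1, Add(-8, 120)))), Add(278104, -60728)) = Mul(Add(-426824, Add(Add(-28772, 26482), Mul(-1, 112))), 217376) = Mul(Add(-426824, Add(-2290, -112)), 217376) = Mul(Add(-426824, -2402), 217376) = Mul(-429226, 217376) = -93303430976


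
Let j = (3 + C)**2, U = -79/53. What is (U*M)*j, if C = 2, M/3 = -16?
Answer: 94800/53 ≈ 1788.7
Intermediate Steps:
M = -48 (M = 3*(-16) = -48)
U = -79/53 (U = -79*1/53 = -79/53 ≈ -1.4906)
j = 25 (j = (3 + 2)**2 = 5**2 = 25)
(U*M)*j = -79/53*(-48)*25 = (3792/53)*25 = 94800/53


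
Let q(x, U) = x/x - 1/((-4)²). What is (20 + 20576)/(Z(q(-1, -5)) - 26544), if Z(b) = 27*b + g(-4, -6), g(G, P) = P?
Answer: -329536/424395 ≈ -0.77648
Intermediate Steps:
q(x, U) = 15/16 (q(x, U) = 1 - 1/16 = 15/16)
Z(b) = -6 + 27*b (Z(b) = 27*b - 6 = -6 + 27*b)
(20 + 20576)/(Z(q(-1, -5)) - 26544) = (20 + 20576)/((-6 + 27*(15/16)) - 26544) = 20596/((-6 + 405/16) - 26544) = 20596/(309/16 - 26544) = 20596/(-424395/16) = 20596*(-16/424395) = -329536/424395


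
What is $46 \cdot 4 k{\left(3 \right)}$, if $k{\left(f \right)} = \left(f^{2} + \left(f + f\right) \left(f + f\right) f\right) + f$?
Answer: $22080$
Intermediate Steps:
$k{\left(f \right)} = f + f^{2} + 4 f^{3}$ ($k{\left(f \right)} = \left(f^{2} + 2 f 2 f f\right) + f = \left(f^{2} + 4 f^{2} f\right) + f = \left(f^{2} + 4 f^{3}\right) + f = f + f^{2} + 4 f^{3}$)
$46 \cdot 4 k{\left(3 \right)} = 46 \cdot 4 \cdot 3 \left(1 + 3 + 4 \cdot 3^{2}\right) = 184 \cdot 3 \left(1 + 3 + 4 \cdot 9\right) = 184 \cdot 3 \left(1 + 3 + 36\right) = 184 \cdot 3 \cdot 40 = 184 \cdot 120 = 22080$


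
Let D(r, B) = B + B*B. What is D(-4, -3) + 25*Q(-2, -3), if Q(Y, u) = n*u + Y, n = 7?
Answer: -569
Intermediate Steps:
Q(Y, u) = Y + 7*u (Q(Y, u) = 7*u + Y = Y + 7*u)
D(r, B) = B + B²
D(-4, -3) + 25*Q(-2, -3) = -3*(1 - 3) + 25*(-2 + 7*(-3)) = -3*(-2) + 25*(-2 - 21) = 6 + 25*(-23) = 6 - 575 = -569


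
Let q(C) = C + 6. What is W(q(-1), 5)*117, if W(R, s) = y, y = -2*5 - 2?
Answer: -1404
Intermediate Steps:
y = -12 (y = -10 - 2 = -12)
q(C) = 6 + C
W(R, s) = -12
W(q(-1), 5)*117 = -12*117 = -1404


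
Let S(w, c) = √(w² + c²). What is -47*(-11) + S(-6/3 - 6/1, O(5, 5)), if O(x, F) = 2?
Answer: 517 + 2*√17 ≈ 525.25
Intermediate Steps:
S(w, c) = √(c² + w²)
-47*(-11) + S(-6/3 - 6/1, O(5, 5)) = -47*(-11) + √(2² + (-6/3 - 6/1)²) = 517 + √(4 + (-6*⅓ - 6*1)²) = 517 + √(4 + (-2 - 6)²) = 517 + √(4 + (-8)²) = 517 + √(4 + 64) = 517 + √68 = 517 + 2*√17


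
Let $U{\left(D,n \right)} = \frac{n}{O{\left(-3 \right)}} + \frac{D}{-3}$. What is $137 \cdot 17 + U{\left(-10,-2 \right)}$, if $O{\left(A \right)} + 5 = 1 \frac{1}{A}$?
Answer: $\frac{55985}{24} \approx 2332.7$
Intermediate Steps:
$O{\left(A \right)} = -5 + \frac{1}{A}$ ($O{\left(A \right)} = -5 + 1 \frac{1}{A} = -5 + \frac{1}{A}$)
$U{\left(D,n \right)} = - \frac{3 n}{16} - \frac{D}{3}$ ($U{\left(D,n \right)} = \frac{n}{-5 + \frac{1}{-3}} + \frac{D}{-3} = \frac{n}{-5 - \frac{1}{3}} + D \left(- \frac{1}{3}\right) = \frac{n}{- \frac{16}{3}} - \frac{D}{3} = n \left(- \frac{3}{16}\right) - \frac{D}{3} = - \frac{3 n}{16} - \frac{D}{3}$)
$137 \cdot 17 + U{\left(-10,-2 \right)} = 137 \cdot 17 - - \frac{89}{24} = 2329 + \left(\frac{3}{8} + \frac{10}{3}\right) = 2329 + \frac{89}{24} = \frac{55985}{24}$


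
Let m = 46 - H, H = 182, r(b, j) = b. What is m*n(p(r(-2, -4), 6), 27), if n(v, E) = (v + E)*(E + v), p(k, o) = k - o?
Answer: -49096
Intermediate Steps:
n(v, E) = (E + v)**2 (n(v, E) = (E + v)*(E + v) = (E + v)**2)
m = -136 (m = 46 - 1*182 = 46 - 182 = -136)
m*n(p(r(-2, -4), 6), 27) = -136*(27 + (-2 - 1*6))**2 = -136*(27 + (-2 - 6))**2 = -136*(27 - 8)**2 = -136*19**2 = -136*361 = -49096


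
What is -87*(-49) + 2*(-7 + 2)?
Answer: 4253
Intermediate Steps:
-87*(-49) + 2*(-7 + 2) = 4263 + 2*(-5) = 4263 - 10 = 4253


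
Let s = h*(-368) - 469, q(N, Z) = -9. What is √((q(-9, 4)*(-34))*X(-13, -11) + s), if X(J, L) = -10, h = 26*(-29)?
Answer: √273943 ≈ 523.40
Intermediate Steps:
h = -754
s = 277003 (s = -754*(-368) - 469 = 277472 - 469 = 277003)
√((q(-9, 4)*(-34))*X(-13, -11) + s) = √(-9*(-34)*(-10) + 277003) = √(306*(-10) + 277003) = √(-3060 + 277003) = √273943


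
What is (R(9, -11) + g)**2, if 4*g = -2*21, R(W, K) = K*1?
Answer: 1849/4 ≈ 462.25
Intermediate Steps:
R(W, K) = K
g = -21/2 (g = (-2*21)/4 = (1/4)*(-42) = -21/2 ≈ -10.500)
(R(9, -11) + g)**2 = (-11 - 21/2)**2 = (-43/2)**2 = 1849/4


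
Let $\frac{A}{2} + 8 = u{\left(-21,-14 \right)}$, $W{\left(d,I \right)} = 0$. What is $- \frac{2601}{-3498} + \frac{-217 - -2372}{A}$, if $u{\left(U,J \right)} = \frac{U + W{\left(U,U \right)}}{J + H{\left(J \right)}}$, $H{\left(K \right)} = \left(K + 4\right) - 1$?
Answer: $- \frac{15626966}{104357} \approx -149.75$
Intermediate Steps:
$H{\left(K \right)} = 3 + K$ ($H{\left(K \right)} = \left(4 + K\right) - 1 = 3 + K$)
$u{\left(U,J \right)} = \frac{U}{3 + 2 J}$ ($u{\left(U,J \right)} = \frac{U + 0}{J + \left(3 + J\right)} = \frac{U}{3 + 2 J}$)
$A = - \frac{358}{25}$ ($A = -16 + 2 \left(- \frac{21}{3 + 2 \left(-14\right)}\right) = -16 + 2 \left(- \frac{21}{3 - 28}\right) = -16 + 2 \left(- \frac{21}{-25}\right) = -16 + 2 \left(\left(-21\right) \left(- \frac{1}{25}\right)\right) = -16 + 2 \cdot \frac{21}{25} = -16 + \frac{42}{25} = - \frac{358}{25} \approx -14.32$)
$- \frac{2601}{-3498} + \frac{-217 - -2372}{A} = - \frac{2601}{-3498} + \frac{-217 - -2372}{- \frac{358}{25}} = \left(-2601\right) \left(- \frac{1}{3498}\right) + \left(-217 + 2372\right) \left(- \frac{25}{358}\right) = \frac{867}{1166} + 2155 \left(- \frac{25}{358}\right) = \frac{867}{1166} - \frac{53875}{358} = - \frac{15626966}{104357}$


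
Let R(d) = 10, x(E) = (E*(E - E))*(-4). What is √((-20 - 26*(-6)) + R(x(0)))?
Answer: √146 ≈ 12.083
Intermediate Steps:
x(E) = 0 (x(E) = (E*0)*(-4) = 0*(-4) = 0)
√((-20 - 26*(-6)) + R(x(0))) = √((-20 - 26*(-6)) + 10) = √((-20 + 156) + 10) = √(136 + 10) = √146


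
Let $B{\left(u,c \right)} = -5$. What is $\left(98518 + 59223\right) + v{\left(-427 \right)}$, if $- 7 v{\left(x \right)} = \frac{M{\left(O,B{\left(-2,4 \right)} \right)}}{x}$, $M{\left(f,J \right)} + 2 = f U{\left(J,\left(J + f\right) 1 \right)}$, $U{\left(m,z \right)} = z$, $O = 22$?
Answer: $\frac{471488221}{2989} \approx 1.5774 \cdot 10^{5}$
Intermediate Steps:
$M{\left(f,J \right)} = -2 + f \left(J + f\right)$ ($M{\left(f,J \right)} = -2 + f \left(J + f\right) 1 = -2 + f \left(J + f\right)$)
$v{\left(x \right)} = - \frac{372}{7 x}$ ($v{\left(x \right)} = - \frac{\left(-2 + 22 \left(-5 + 22\right)\right) \frac{1}{x}}{7} = - \frac{\left(-2 + 22 \cdot 17\right) \frac{1}{x}}{7} = - \frac{\left(-2 + 374\right) \frac{1}{x}}{7} = - \frac{372 \frac{1}{x}}{7} = - \frac{372}{7 x}$)
$\left(98518 + 59223\right) + v{\left(-427 \right)} = \left(98518 + 59223\right) - \frac{372}{7 \left(-427\right)} = 157741 - - \frac{372}{2989} = 157741 + \frac{372}{2989} = \frac{471488221}{2989}$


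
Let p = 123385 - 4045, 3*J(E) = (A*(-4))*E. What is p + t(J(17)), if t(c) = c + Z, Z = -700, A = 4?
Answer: 355648/3 ≈ 1.1855e+5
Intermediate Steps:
J(E) = -16*E/3 (J(E) = ((4*(-4))*E)/3 = (-16*E)/3 = -16*E/3)
p = 119340
t(c) = -700 + c (t(c) = c - 700 = -700 + c)
p + t(J(17)) = 119340 + (-700 - 16/3*17) = 119340 + (-700 - 272/3) = 119340 - 2372/3 = 355648/3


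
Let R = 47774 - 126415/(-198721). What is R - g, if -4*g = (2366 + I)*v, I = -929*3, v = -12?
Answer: 9744808092/198721 ≈ 49038.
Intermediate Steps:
I = -2787
R = 9493823469/198721 (R = 47774 - 126415*(-1)/198721 = 47774 - 1*(-126415/198721) = 47774 + 126415/198721 = 9493823469/198721 ≈ 47775.)
g = -1263 (g = -(2366 - 2787)*(-12)/4 = -(-421)*(-12)/4 = -¼*5052 = -1263)
R - g = 9493823469/198721 - 1*(-1263) = 9493823469/198721 + 1263 = 9744808092/198721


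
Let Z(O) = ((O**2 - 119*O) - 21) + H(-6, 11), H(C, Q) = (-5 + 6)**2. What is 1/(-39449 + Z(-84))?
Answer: -1/22417 ≈ -4.4609e-5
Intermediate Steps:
H(C, Q) = 1 (H(C, Q) = 1**2 = 1)
Z(O) = -20 + O**2 - 119*O (Z(O) = ((O**2 - 119*O) - 21) + 1 = (-21 + O**2 - 119*O) + 1 = -20 + O**2 - 119*O)
1/(-39449 + Z(-84)) = 1/(-39449 + (-20 + (-84)**2 - 119*(-84))) = 1/(-39449 + (-20 + 7056 + 9996)) = 1/(-39449 + 17032) = 1/(-22417) = -1/22417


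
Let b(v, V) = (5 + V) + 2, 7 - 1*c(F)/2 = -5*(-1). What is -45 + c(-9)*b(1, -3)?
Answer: -29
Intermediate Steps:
c(F) = 4 (c(F) = 14 - (-10)*(-1) = 14 - 2*5 = 14 - 10 = 4)
b(v, V) = 7 + V
-45 + c(-9)*b(1, -3) = -45 + 4*(7 - 3) = -45 + 4*4 = -45 + 16 = -29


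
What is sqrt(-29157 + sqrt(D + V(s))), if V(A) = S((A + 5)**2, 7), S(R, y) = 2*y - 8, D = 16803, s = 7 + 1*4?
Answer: sqrt(-29157 + sqrt(16809)) ≈ 170.37*I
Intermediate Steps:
s = 11 (s = 7 + 4 = 11)
S(R, y) = -8 + 2*y
V(A) = 6 (V(A) = -8 + 2*7 = -8 + 14 = 6)
sqrt(-29157 + sqrt(D + V(s))) = sqrt(-29157 + sqrt(16803 + 6)) = sqrt(-29157 + sqrt(16809))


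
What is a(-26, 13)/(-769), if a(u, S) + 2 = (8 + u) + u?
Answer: 46/769 ≈ 0.059818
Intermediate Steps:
a(u, S) = 6 + 2*u (a(u, S) = -2 + ((8 + u) + u) = -2 + (8 + 2*u) = 6 + 2*u)
a(-26, 13)/(-769) = (6 + 2*(-26))/(-769) = (6 - 52)*(-1/769) = -46*(-1/769) = 46/769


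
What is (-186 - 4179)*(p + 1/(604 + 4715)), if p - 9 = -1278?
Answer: 3273657850/591 ≈ 5.5392e+6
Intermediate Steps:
p = -1269 (p = 9 - 1278 = -1269)
(-186 - 4179)*(p + 1/(604 + 4715)) = (-186 - 4179)*(-1269 + 1/(604 + 4715)) = -4365*(-1269 + 1/5319) = -4365*(-6749810/5319) = 3273657850/591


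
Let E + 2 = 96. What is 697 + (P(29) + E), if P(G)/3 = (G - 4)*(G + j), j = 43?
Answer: 6191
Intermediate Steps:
E = 94 (E = -2 + 96 = 94)
P(G) = 3*(-4 + G)*(43 + G) (P(G) = 3*((G - 4)*(G + 43)) = 3*((-4 + G)*(43 + G)) = 3*(-4 + G)*(43 + G))
697 + (P(29) + E) = 697 + ((-516 + 3*29² + 117*29) + 94) = 697 + ((-516 + 3*841 + 3393) + 94) = 697 + ((-516 + 2523 + 3393) + 94) = 697 + (5400 + 94) = 697 + 5494 = 6191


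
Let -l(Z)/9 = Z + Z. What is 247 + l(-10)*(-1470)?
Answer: -264353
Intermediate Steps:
l(Z) = -18*Z (l(Z) = -9*(Z + Z) = -18*Z)
247 + l(-10)*(-1470) = 247 - 18*(-10)*(-1470) = 247 + 180*(-1470) = 247 - 264600 = -264353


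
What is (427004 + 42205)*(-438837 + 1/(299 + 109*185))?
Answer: -4213665907439703/20464 ≈ -2.0591e+11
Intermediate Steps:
(427004 + 42205)*(-438837 + 1/(299 + 109*185)) = 469209*(-438837 + 1/(299 + 20165)) = 469209*(-438837 + 1/20464) = 469209*(-8980360367/20464) = -4213665907439703/20464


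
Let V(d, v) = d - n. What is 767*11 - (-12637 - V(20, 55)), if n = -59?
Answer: 21153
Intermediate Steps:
V(d, v) = 59 + d (V(d, v) = d - 1*(-59) = d + 59 = 59 + d)
767*11 - (-12637 - V(20, 55)) = 767*11 - (-12637 - (59 + 20)) = 8437 - (-12637 - 1*79) = 8437 - (-12637 - 79) = 8437 - 1*(-12716) = 8437 + 12716 = 21153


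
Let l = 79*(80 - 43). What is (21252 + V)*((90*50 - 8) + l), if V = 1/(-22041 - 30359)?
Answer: 1651475916917/10480 ≈ 1.5758e+8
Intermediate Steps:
V = -1/52400 (V = 1/(-52400) = -1/52400 ≈ -1.9084e-5)
l = 2923 (l = 79*37 = 2923)
(21252 + V)*((90*50 - 8) + l) = (21252 - 1/52400)*((90*50 - 8) + 2923) = 1113604799*((4500 - 8) + 2923)/52400 = 1113604799*(4492 + 2923)/52400 = (1113604799/52400)*7415 = 1651475916917/10480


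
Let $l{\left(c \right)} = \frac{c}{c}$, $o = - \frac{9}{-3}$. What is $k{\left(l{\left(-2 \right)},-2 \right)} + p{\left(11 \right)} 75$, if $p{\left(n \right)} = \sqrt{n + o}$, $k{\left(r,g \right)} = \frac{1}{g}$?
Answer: $- \frac{1}{2} + 75 \sqrt{14} \approx 280.12$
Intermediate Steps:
$o = 3$ ($o = \left(-9\right) \left(- \frac{1}{3}\right) = 3$)
$l{\left(c \right)} = 1$
$p{\left(n \right)} = \sqrt{3 + n}$ ($p{\left(n \right)} = \sqrt{n + 3} = \sqrt{3 + n}$)
$k{\left(l{\left(-2 \right)},-2 \right)} + p{\left(11 \right)} 75 = \frac{1}{-2} + \sqrt{3 + 11} \cdot 75 = - \frac{1}{2} + \sqrt{14} \cdot 75 = - \frac{1}{2} + 75 \sqrt{14}$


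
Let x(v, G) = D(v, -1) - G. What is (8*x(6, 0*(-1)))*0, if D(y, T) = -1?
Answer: 0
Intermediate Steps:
x(v, G) = -1 - G
(8*x(6, 0*(-1)))*0 = (8*(-1 - 0*(-1)))*0 = (8*(-1 - 1*0))*0 = (8*(-1 + 0))*0 = (8*(-1))*0 = -8*0 = 0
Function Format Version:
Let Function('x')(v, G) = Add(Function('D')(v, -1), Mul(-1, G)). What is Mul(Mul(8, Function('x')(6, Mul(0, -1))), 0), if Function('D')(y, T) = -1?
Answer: 0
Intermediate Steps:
Function('x')(v, G) = Add(-1, Mul(-1, G))
Mul(Mul(8, Function('x')(6, Mul(0, -1))), 0) = Mul(Mul(8, Add(-1, Mul(-1, Mul(0, -1)))), 0) = Mul(Mul(8, Add(-1, Mul(-1, 0))), 0) = Mul(Mul(8, Add(-1, 0)), 0) = Mul(Mul(8, -1), 0) = Mul(-8, 0) = 0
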